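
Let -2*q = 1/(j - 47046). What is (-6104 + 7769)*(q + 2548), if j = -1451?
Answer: 411489287145/96994 ≈ 4.2424e+6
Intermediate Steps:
q = 1/96994 (q = -1/(2*(-1451 - 47046)) = -1/2/(-48497) = -1/2*(-1/48497) = 1/96994 ≈ 1.0310e-5)
(-6104 + 7769)*(q + 2548) = (-6104 + 7769)*(1/96994 + 2548) = 1665*(247140713/96994) = 411489287145/96994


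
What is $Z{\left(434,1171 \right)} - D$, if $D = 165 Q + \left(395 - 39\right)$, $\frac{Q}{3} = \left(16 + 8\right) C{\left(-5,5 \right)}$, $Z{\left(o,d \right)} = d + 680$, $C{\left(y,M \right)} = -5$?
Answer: $60895$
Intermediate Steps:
$Z{\left(o,d \right)} = 680 + d$
$Q = -360$ ($Q = 3 \left(16 + 8\right) \left(-5\right) = 3 \cdot 24 \left(-5\right) = 3 \left(-120\right) = -360$)
$D = -59044$ ($D = 165 \left(-360\right) + \left(395 - 39\right) = -59400 + 356 = -59044$)
$Z{\left(434,1171 \right)} - D = \left(680 + 1171\right) - -59044 = 1851 + 59044 = 60895$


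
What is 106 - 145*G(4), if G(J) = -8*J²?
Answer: 18666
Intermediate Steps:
106 - 145*G(4) = 106 - (-1160)*4² = 106 - (-1160)*16 = 106 - 145*(-128) = 106 + 18560 = 18666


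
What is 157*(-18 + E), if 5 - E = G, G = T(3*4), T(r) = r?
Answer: -3925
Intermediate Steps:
G = 12 (G = 3*4 = 12)
E = -7 (E = 5 - 1*12 = 5 - 12 = -7)
157*(-18 + E) = 157*(-18 - 7) = 157*(-25) = -3925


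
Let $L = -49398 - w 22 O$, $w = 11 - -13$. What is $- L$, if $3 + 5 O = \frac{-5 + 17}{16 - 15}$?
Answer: $\frac{251742}{5} \approx 50348.0$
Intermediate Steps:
$O = \frac{9}{5}$ ($O = - \frac{3}{5} + \frac{\left(-5 + 17\right) \frac{1}{16 - 15}}{5} = - \frac{3}{5} + \frac{12 \cdot 1^{-1}}{5} = - \frac{3}{5} + \frac{12 \cdot 1}{5} = - \frac{3}{5} + \frac{1}{5} \cdot 12 = - \frac{3}{5} + \frac{12}{5} = \frac{9}{5} \approx 1.8$)
$w = 24$ ($w = 11 + 13 = 24$)
$L = - \frac{251742}{5}$ ($L = -49398 - 24 \cdot 22 \cdot \frac{9}{5} = -49398 - 528 \cdot \frac{9}{5} = -49398 - \frac{4752}{5} = - \frac{251742}{5} \approx -50348.0$)
$- L = \left(-1\right) \left(- \frac{251742}{5}\right) = \frac{251742}{5}$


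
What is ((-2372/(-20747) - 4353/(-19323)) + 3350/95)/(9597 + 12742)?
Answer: 4757648059/2985192447753 ≈ 0.0015937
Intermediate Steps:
((-2372/(-20747) - 4353/(-19323)) + 3350/95)/(9597 + 12742) = ((-2372*(-1/20747) - 4353*(-1/19323)) + 3350*(1/95))/22339 = ((2372/20747 + 1451/6441) + 670/19)*(1/22339) = (45381949/133631427 + 670/19)*(1/22339) = (4757648059/133631427)*(1/22339) = 4757648059/2985192447753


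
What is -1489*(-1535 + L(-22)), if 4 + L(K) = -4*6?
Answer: 2327307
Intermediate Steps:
L(K) = -28 (L(K) = -4 - 4*6 = -4 - 24 = -28)
-1489*(-1535 + L(-22)) = -1489*(-1535 - 28) = -1489*(-1563) = 2327307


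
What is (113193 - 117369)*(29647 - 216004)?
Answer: 778226832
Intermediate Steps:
(113193 - 117369)*(29647 - 216004) = -4176*(-186357) = 778226832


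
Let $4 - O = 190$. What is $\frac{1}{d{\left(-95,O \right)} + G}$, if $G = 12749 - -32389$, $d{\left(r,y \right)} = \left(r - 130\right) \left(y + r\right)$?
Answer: $\frac{1}{108363} \approx 9.2282 \cdot 10^{-6}$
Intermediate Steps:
$O = -186$ ($O = 4 - 190 = -186$)
$d{\left(r,y \right)} = \left(-130 + r\right) \left(r + y\right)$
$G = 45138$ ($G = 12749 + 32389 = 45138$)
$\frac{1}{d{\left(-95,O \right)} + G} = \frac{1}{\left(\left(-95\right)^{2} - -12350 - -24180 - -17670\right) + 45138} = \frac{1}{\left(9025 + 12350 + 24180 + 17670\right) + 45138} = \frac{1}{63225 + 45138} = \frac{1}{108363}$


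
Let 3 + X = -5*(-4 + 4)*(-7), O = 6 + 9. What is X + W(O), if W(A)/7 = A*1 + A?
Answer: 207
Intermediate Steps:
O = 15
W(A) = 14*A (W(A) = 7*(A*1 + A) = 7*(A + A) = 7*(2*A) = 14*A)
X = -3 (X = -3 - 5*(-4 + 4)*(-7) = -3 - 5*0*(-7) = -3 + 0*(-7) = -3 + 0 = -3)
X + W(O) = -3 + 14*15 = -3 + 210 = 207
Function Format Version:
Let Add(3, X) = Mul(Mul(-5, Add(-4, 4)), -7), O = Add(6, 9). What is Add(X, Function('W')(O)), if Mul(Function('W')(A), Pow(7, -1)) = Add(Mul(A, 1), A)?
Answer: 207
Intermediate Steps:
O = 15
Function('W')(A) = Mul(14, A) (Function('W')(A) = Mul(7, Add(Mul(A, 1), A)) = Mul(7, Add(A, A)) = Mul(7, Mul(2, A)) = Mul(14, A))
X = -3 (X = Add(-3, Mul(Mul(-5, Add(-4, 4)), -7)) = Add(-3, Mul(Mul(-5, 0), -7)) = Add(-3, Mul(0, -7)) = Add(-3, 0) = -3)
Add(X, Function('W')(O)) = Add(-3, Mul(14, 15)) = Add(-3, 210) = 207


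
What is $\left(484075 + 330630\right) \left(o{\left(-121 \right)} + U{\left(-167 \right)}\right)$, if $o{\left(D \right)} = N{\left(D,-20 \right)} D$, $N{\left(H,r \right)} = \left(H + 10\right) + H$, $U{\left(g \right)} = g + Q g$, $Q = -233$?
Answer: $54435329280$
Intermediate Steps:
$U{\left(g \right)} = - 232 g$ ($U{\left(g \right)} = g - 233 g = - 232 g$)
$N{\left(H,r \right)} = 10 + 2 H$ ($N{\left(H,r \right)} = \left(10 + H\right) + H = 10 + 2 H$)
$o{\left(D \right)} = D \left(10 + 2 D\right)$ ($o{\left(D \right)} = \left(10 + 2 D\right) D = D \left(10 + 2 D\right)$)
$\left(484075 + 330630\right) \left(o{\left(-121 \right)} + U{\left(-167 \right)}\right) = \left(484075 + 330630\right) \left(2 \left(-121\right) \left(5 - 121\right) - -38744\right) = 814705 \left(2 \left(-121\right) \left(-116\right) + 38744\right) = 814705 \left(28072 + 38744\right) = 814705 \cdot 66816 = 54435329280$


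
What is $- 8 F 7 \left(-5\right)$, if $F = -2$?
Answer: $-560$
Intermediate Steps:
$- 8 F 7 \left(-5\right) = - 8 \left(-2\right) 7 \left(-5\right) = - 8 \left(\left(-14\right) \left(-5\right)\right) = \left(-8\right) 70 = -560$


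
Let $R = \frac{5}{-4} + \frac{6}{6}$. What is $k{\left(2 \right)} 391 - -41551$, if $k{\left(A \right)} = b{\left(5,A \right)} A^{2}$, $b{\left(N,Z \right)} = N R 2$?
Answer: $37641$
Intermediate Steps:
$R = - \frac{1}{4}$ ($R = 5 \left(- \frac{1}{4}\right) + 6 \cdot \frac{1}{6} = - \frac{5}{4} + 1 = - \frac{1}{4} \approx -0.25$)
$b{\left(N,Z \right)} = - \frac{N}{2}$ ($b{\left(N,Z \right)} = N \left(- \frac{1}{4}\right) 2 = - \frac{N}{4} \cdot 2 = - \frac{N}{2}$)
$k{\left(A \right)} = - \frac{5 A^{2}}{2}$ ($k{\left(A \right)} = \left(- \frac{1}{2}\right) 5 A^{2} = - \frac{5 A^{2}}{2}$)
$k{\left(2 \right)} 391 - -41551 = - \frac{5 \cdot 2^{2}}{2} \cdot 391 - -41551 = \left(- \frac{5}{2}\right) 4 \cdot 391 + 41551 = \left(-10\right) 391 + 41551 = -3910 + 41551 = 37641$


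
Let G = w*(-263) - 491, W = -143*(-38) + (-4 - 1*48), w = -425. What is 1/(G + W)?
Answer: 1/116666 ≈ 8.5715e-6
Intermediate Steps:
W = 5382 (W = 5434 + (-4 - 48) = 5434 - 52 = 5382)
G = 111284 (G = -425*(-263) - 491 = 111775 - 491 = 111284)
1/(G + W) = 1/(111284 + 5382) = 1/116666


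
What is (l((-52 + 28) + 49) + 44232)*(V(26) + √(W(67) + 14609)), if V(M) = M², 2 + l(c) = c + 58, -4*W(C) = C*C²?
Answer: 29955588 + 44313*I*√242327/2 ≈ 2.9956e+7 + 1.0907e+7*I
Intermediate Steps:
W(C) = -C³/4 (W(C) = -C*C²/4 = -C³/4)
l(c) = 56 + c (l(c) = -2 + (c + 58) = -2 + (58 + c) = 56 + c)
(l((-52 + 28) + 49) + 44232)*(V(26) + √(W(67) + 14609)) = ((56 + ((-52 + 28) + 49)) + 44232)*(26² + √(-¼*67³ + 14609)) = ((56 + (-24 + 49)) + 44232)*(676 + √(-¼*300763 + 14609)) = ((56 + 25) + 44232)*(676 + √(-300763/4 + 14609)) = (81 + 44232)*(676 + √(-242327/4)) = 44313*(676 + I*√242327/2) = 29955588 + 44313*I*√242327/2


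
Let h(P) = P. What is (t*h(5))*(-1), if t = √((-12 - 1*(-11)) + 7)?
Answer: -5*√6 ≈ -12.247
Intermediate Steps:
t = √6 (t = √((-12 + 11) + 7) = √(-1 + 7) = √6 ≈ 2.4495)
(t*h(5))*(-1) = (√6*5)*(-1) = (5*√6)*(-1) = -5*√6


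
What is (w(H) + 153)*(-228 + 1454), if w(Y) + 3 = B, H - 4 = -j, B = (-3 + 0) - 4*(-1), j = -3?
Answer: 185126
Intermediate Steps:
B = 1 (B = -3 + 4 = 1)
H = 7 (H = 4 - 1*(-3) = 4 + 3 = 7)
w(Y) = -2 (w(Y) = -3 + 1 = -2)
(w(H) + 153)*(-228 + 1454) = (-2 + 153)*(-228 + 1454) = 151*1226 = 185126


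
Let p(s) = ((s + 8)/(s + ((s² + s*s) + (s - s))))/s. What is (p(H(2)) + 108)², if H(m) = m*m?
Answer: 1682209/144 ≈ 11682.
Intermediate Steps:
H(m) = m²
p(s) = (8 + s)/(s*(s + 2*s²)) (p(s) = ((8 + s)/(s + ((s² + s²) + 0)))/s = ((8 + s)/(s + (2*s² + 0)))/s = ((8 + s)/(s + 2*s²))/s = (8 + s)/(s*(s + 2*s²)))
(p(H(2)) + 108)² = ((8 + 2²)/((2²)²*(1 + 2*2²)) + 108)² = ((8 + 4)/(4²*(1 + 2*4)) + 108)² = ((1/16)*12/(1 + 8) + 108)² = ((1/16)*12/9 + 108)² = ((1/16)*(⅑)*12 + 108)² = (1/12 + 108)² = (1297/12)² = 1682209/144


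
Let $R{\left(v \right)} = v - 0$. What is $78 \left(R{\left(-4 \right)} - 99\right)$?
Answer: $-8034$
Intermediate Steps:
$R{\left(v \right)} = v$ ($R{\left(v \right)} = v + 0 = v$)
$78 \left(R{\left(-4 \right)} - 99\right) = 78 \left(-4 - 99\right) = 78 \left(-103\right) = -8034$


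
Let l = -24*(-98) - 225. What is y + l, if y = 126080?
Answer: 128207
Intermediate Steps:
l = 2127 (l = 2352 - 225 = 2127)
y + l = 126080 + 2127 = 128207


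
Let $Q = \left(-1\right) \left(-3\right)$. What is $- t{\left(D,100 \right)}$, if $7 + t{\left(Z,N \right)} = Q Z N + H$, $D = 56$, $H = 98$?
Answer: $-16891$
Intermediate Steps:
$Q = 3$
$t{\left(Z,N \right)} = 91 + 3 N Z$ ($t{\left(Z,N \right)} = -7 + \left(3 Z N + 98\right) = -7 + \left(3 N Z + 98\right) = -7 + \left(98 + 3 N Z\right) = 91 + 3 N Z$)
$- t{\left(D,100 \right)} = - (91 + 3 \cdot 100 \cdot 56) = - (91 + 16800) = \left(-1\right) 16891 = -16891$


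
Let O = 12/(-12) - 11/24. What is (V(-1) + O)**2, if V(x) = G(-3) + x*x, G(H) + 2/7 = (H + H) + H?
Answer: 2679769/28224 ≈ 94.946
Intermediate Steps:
G(H) = -2/7 + 3*H (G(H) = -2/7 + ((H + H) + H) = -2/7 + (2*H + H) = -2/7 + 3*H)
O = -35/24 (O = 12*(-1/12) - 11*1/24 = -1 - 11/24 = -35/24 ≈ -1.4583)
V(x) = -65/7 + x**2 (V(x) = (-2/7 + 3*(-3)) + x*x = (-2/7 - 9) + x**2 = -65/7 + x**2)
(V(-1) + O)**2 = ((-65/7 + (-1)**2) - 35/24)**2 = ((-65/7 + 1) - 35/24)**2 = (-58/7 - 35/24)**2 = (-1637/168)**2 = 2679769/28224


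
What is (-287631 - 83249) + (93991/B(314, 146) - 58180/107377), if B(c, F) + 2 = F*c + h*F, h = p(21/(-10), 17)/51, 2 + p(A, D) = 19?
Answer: -5482624949204859/14782806344 ≈ -3.7088e+5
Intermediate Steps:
p(A, D) = 17 (p(A, D) = -2 + 19 = 17)
h = ⅓ (h = 17/51 = 17*(1/51) = ⅓ ≈ 0.33333)
B(c, F) = -2 + F/3 + F*c (B(c, F) = -2 + (F*c + F/3) = -2 + (F/3 + F*c) = -2 + F/3 + F*c)
(-287631 - 83249) + (93991/B(314, 146) - 58180/107377) = (-287631 - 83249) + (93991/(-2 + (⅓)*146 + 146*314) - 58180/107377) = -370880 + (93991/(-2 + 146/3 + 45844) - 58180*1/107377) = -370880 + (93991/(137672/3) - 58180/107377) = -370880 + (93991*(3/137672) - 58180/107377) = -370880 + (281973/137672 - 58180/107377) = -370880 + 22267657861/14782806344 = -5482624949204859/14782806344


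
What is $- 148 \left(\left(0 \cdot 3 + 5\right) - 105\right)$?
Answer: $14800$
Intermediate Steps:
$- 148 \left(\left(0 \cdot 3 + 5\right) - 105\right) = - 148 \left(\left(0 + 5\right) - 105\right) = - 148 \left(5 - 105\right) = \left(-148\right) \left(-100\right) = 14800$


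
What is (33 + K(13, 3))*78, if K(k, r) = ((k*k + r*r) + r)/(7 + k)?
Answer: 32799/10 ≈ 3279.9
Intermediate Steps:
K(k, r) = (r + k**2 + r**2)/(7 + k) (K(k, r) = ((k**2 + r**2) + r)/(7 + k) = (r + k**2 + r**2)/(7 + k))
(33 + K(13, 3))*78 = (33 + (3 + 13**2 + 3**2)/(7 + 13))*78 = (33 + (3 + 169 + 9)/20)*78 = (33 + (1/20)*181)*78 = (33 + 181/20)*78 = (841/20)*78 = 32799/10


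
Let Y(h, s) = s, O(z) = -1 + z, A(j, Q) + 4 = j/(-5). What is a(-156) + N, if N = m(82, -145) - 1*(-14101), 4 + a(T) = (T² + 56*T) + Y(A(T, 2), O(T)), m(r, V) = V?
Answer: 29395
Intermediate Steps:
A(j, Q) = -4 - j/5 (A(j, Q) = -4 + j/(-5) = -4 + j*(-⅕) = -4 - j/5)
a(T) = -5 + T² + 57*T (a(T) = -4 + ((T² + 56*T) + (-1 + T)) = -4 + (-1 + T² + 57*T) = -5 + T² + 57*T)
N = 13956 (N = -145 - 1*(-14101) = -145 + 14101 = 13956)
a(-156) + N = (-5 + (-156)² + 57*(-156)) + 13956 = (-5 + 24336 - 8892) + 13956 = 15439 + 13956 = 29395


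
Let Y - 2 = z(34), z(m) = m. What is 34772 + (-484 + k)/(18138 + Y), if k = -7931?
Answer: 210645971/6058 ≈ 34772.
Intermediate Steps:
Y = 36 (Y = 2 + 34 = 36)
34772 + (-484 + k)/(18138 + Y) = 34772 + (-484 - 7931)/(18138 + 36) = 34772 - 8415/18174 = 34772 - 8415*1/18174 = 34772 - 2805/6058 = 210645971/6058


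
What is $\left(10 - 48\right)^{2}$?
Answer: $1444$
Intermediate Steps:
$\left(10 - 48\right)^{2} = \left(-38\right)^{2} = 1444$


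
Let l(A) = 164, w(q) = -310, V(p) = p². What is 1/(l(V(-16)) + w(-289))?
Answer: -1/146 ≈ -0.0068493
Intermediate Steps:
1/(l(V(-16)) + w(-289)) = 1/(164 - 310) = 1/(-146) = -1/146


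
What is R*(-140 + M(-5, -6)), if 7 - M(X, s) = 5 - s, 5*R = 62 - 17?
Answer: -1296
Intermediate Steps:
R = 9 (R = (62 - 17)/5 = (⅕)*45 = 9)
M(X, s) = 2 + s (M(X, s) = 7 - (5 - s) = 7 + (-5 + s) = 2 + s)
R*(-140 + M(-5, -6)) = 9*(-140 + (2 - 6)) = 9*(-140 - 4) = 9*(-144) = -1296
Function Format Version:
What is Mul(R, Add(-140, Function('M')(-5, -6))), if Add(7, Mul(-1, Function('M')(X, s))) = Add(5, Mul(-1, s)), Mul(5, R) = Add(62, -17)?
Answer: -1296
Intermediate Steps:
R = 9 (R = Mul(Rational(1, 5), Add(62, -17)) = Mul(Rational(1, 5), 45) = 9)
Function('M')(X, s) = Add(2, s) (Function('M')(X, s) = Add(7, Mul(-1, Add(5, Mul(-1, s)))) = Add(7, Add(-5, s)) = Add(2, s))
Mul(R, Add(-140, Function('M')(-5, -6))) = Mul(9, Add(-140, Add(2, -6))) = Mul(9, Add(-140, -4)) = Mul(9, -144) = -1296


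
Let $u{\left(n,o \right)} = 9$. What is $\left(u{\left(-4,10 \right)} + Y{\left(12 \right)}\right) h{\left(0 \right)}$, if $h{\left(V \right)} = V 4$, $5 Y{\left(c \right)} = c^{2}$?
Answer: $0$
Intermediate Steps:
$Y{\left(c \right)} = \frac{c^{2}}{5}$
$h{\left(V \right)} = 4 V$
$\left(u{\left(-4,10 \right)} + Y{\left(12 \right)}\right) h{\left(0 \right)} = \left(9 + \frac{12^{2}}{5}\right) 4 \cdot 0 = \left(9 + \frac{1}{5} \cdot 144\right) 0 = \left(9 + \frac{144}{5}\right) 0 = \frac{189}{5} \cdot 0 = 0$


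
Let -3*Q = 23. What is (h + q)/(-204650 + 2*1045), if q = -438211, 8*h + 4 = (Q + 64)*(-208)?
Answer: 2638057/1215360 ≈ 2.1706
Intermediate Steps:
Q = -23/3 (Q = -⅓*23 = -23/3 ≈ -7.6667)
h = -8791/6 (h = -½ + ((-23/3 + 64)*(-208))/8 = -½ + ((169/3)*(-208))/8 = -½ + (⅛)*(-35152/3) = -½ - 4394/3 = -8791/6 ≈ -1465.2)
(h + q)/(-204650 + 2*1045) = (-8791/6 - 438211)/(-204650 + 2*1045) = -2638057/(6*(-204650 + 2090)) = -2638057/6/(-202560) = -2638057/6*(-1/202560) = 2638057/1215360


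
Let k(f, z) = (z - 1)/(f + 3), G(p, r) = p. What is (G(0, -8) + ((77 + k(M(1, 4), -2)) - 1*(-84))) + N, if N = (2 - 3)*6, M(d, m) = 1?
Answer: 617/4 ≈ 154.25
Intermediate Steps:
k(f, z) = (-1 + z)/(3 + f)
N = -6 (N = -1*6 = -6)
(G(0, -8) + ((77 + k(M(1, 4), -2)) - 1*(-84))) + N = (0 + ((77 + (-1 - 2)/(3 + 1)) - 1*(-84))) - 6 = (0 + ((77 - 3/4) + 84)) - 6 = (0 + ((77 + (¼)*(-3)) + 84)) - 6 = (0 + ((77 - ¾) + 84)) - 6 = (0 + (305/4 + 84)) - 6 = (0 + 641/4) - 6 = 641/4 - 6 = 617/4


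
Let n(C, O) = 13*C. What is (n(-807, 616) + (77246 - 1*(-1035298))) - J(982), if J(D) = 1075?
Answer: 1100978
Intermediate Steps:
(n(-807, 616) + (77246 - 1*(-1035298))) - J(982) = (13*(-807) + (77246 - 1*(-1035298))) - 1*1075 = (-10491 + (77246 + 1035298)) - 1075 = (-10491 + 1112544) - 1075 = 1102053 - 1075 = 1100978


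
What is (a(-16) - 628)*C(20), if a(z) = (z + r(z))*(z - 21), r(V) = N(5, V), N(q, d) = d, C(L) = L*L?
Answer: 222400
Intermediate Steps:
C(L) = L²
r(V) = V
a(z) = 2*z*(-21 + z) (a(z) = (z + z)*(z - 21) = (2*z)*(-21 + z) = 2*z*(-21 + z))
(a(-16) - 628)*C(20) = (2*(-16)*(-21 - 16) - 628)*20² = (2*(-16)*(-37) - 628)*400 = (1184 - 628)*400 = 556*400 = 222400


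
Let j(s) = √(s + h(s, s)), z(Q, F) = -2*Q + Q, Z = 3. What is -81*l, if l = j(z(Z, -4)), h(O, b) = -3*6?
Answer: -81*I*√21 ≈ -371.19*I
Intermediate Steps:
h(O, b) = -18
z(Q, F) = -Q
j(s) = √(-18 + s) (j(s) = √(s - 18) = √(-18 + s))
l = I*√21 (l = √(-18 - 1*3) = √(-18 - 3) = √(-21) = I*√21 ≈ 4.5826*I)
-81*l = -81*I*√21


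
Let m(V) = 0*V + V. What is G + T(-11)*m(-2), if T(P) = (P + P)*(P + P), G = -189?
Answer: -1157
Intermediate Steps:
T(P) = 4*P² (T(P) = (2*P)*(2*P) = 4*P²)
m(V) = V (m(V) = 0 + V = V)
G + T(-11)*m(-2) = -189 + (4*(-11)²)*(-2) = -189 + (4*121)*(-2) = -189 + 484*(-2) = -189 - 968 = -1157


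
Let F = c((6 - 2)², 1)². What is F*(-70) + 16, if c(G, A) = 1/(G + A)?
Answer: 4554/289 ≈ 15.758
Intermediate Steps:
c(G, A) = 1/(A + G)
F = 1/289 (F = (1/(1 + (6 - 2)²))² = (1/(1 + 4²))² = (1/(1 + 16))² = (1/17)² = 1/289 ≈ 0.0034602)
F*(-70) + 16 = (1/289)*(-70) + 16 = -70/289 + 16 = 4554/289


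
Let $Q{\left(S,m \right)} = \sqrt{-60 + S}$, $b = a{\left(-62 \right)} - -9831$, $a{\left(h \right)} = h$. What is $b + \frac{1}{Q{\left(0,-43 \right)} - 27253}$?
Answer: $\frac{7255690940808}{742726069} - \frac{2 i \sqrt{15}}{742726069} \approx 9769.0 - 1.0429 \cdot 10^{-8} i$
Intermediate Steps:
$b = 9769$ ($b = -62 - -9831 = -62 + 9831 = 9769$)
$b + \frac{1}{Q{\left(0,-43 \right)} - 27253} = 9769 + \frac{1}{\sqrt{-60 + 0} - 27253} = 9769 + \frac{1}{\sqrt{-60} - 27253} = 9769 + \frac{1}{2 i \sqrt{15} - 27253} = 9769 + \frac{1}{-27253 + 2 i \sqrt{15}}$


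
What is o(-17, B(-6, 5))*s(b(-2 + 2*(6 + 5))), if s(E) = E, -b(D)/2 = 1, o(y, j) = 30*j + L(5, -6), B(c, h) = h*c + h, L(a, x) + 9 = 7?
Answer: 1504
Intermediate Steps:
L(a, x) = -2 (L(a, x) = -9 + 7 = -2)
B(c, h) = h + c*h (B(c, h) = c*h + h = h + c*h)
o(y, j) = -2 + 30*j (o(y, j) = 30*j - 2 = -2 + 30*j)
b(D) = -2 (b(D) = -2*1 = -2)
o(-17, B(-6, 5))*s(b(-2 + 2*(6 + 5))) = (-2 + 30*(5*(1 - 6)))*(-2) = (-2 + 30*(5*(-5)))*(-2) = (-2 + 30*(-25))*(-2) = (-2 - 750)*(-2) = -752*(-2) = 1504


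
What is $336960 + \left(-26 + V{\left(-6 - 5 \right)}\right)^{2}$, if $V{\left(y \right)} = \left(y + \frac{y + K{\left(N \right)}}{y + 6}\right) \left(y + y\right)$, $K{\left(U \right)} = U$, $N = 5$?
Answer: $\frac{9322704}{25} \approx 3.7291 \cdot 10^{5}$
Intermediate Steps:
$V{\left(y \right)} = 2 y \left(y + \frac{5 + y}{6 + y}\right)$ ($V{\left(y \right)} = \left(y + \frac{y + 5}{y + 6}\right) \left(y + y\right) = \left(y + \frac{5 + y}{6 + y}\right) 2 y = 2 y \left(y + \frac{5 + y}{6 + y}\right)$)
$336960 + \left(-26 + V{\left(-6 - 5 \right)}\right)^{2} = 336960 + \left(-26 + \frac{2 \left(-6 - 5\right) \left(5 + \left(-6 - 5\right)^{2} + 7 \left(-6 - 5\right)\right)}{6 - 11}\right)^{2} = 336960 + \left(-26 + 2 \left(-11\right) \frac{1}{6 - 11} \left(5 + \left(-11\right)^{2} + 7 \left(-11\right)\right)\right)^{2} = 336960 + \left(-26 + 2 \left(-11\right) \frac{1}{-5} \left(5 + 121 - 77\right)\right)^{2} = 336960 + \left(-26 + 2 \left(-11\right) \left(- \frac{1}{5}\right) 49\right)^{2} = 336960 + \left(-26 + \frac{1078}{5}\right)^{2} = 336960 + \left(\frac{948}{5}\right)^{2} = 336960 + \frac{898704}{25} = \frac{9322704}{25}$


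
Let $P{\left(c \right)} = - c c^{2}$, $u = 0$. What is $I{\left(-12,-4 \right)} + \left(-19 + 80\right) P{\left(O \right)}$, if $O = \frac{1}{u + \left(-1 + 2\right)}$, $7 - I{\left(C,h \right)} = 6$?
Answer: $-60$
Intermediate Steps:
$I{\left(C,h \right)} = 1$ ($I{\left(C,h \right)} = 7 - 6 = 1$)
$O = 1$ ($O = \frac{1}{0 + \left(-1 + 2\right)} = \frac{1}{0 + 1} = 1^{-1} = 1$)
$P{\left(c \right)} = - c^{3}$
$I{\left(-12,-4 \right)} + \left(-19 + 80\right) P{\left(O \right)} = 1 + \left(-19 + 80\right) \left(- 1^{3}\right) = 1 + 61 \left(\left(-1\right) 1\right) = 1 + 61 \left(-1\right) = 1 - 61 = -60$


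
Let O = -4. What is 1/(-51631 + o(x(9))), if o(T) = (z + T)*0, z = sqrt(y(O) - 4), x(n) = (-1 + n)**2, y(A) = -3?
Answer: -1/51631 ≈ -1.9368e-5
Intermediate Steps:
z = I*sqrt(7) (z = sqrt(-3 - 4) = sqrt(-7) = I*sqrt(7) ≈ 2.6458*I)
o(T) = 0 (o(T) = (I*sqrt(7) + T)*0 = (T + I*sqrt(7))*0 = 0)
1/(-51631 + o(x(9))) = 1/(-51631 + 0) = 1/(-51631) = -1/51631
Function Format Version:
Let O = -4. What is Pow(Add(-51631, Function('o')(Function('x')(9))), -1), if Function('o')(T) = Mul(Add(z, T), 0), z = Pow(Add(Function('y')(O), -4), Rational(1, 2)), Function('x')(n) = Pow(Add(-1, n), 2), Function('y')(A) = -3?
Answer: Rational(-1, 51631) ≈ -1.9368e-5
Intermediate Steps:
z = Mul(I, Pow(7, Rational(1, 2))) (z = Pow(Add(-3, -4), Rational(1, 2)) = Pow(-7, Rational(1, 2)) = Mul(I, Pow(7, Rational(1, 2))) ≈ Mul(2.6458, I))
Function('o')(T) = 0 (Function('o')(T) = Mul(Add(Mul(I, Pow(7, Rational(1, 2))), T), 0) = Mul(Add(T, Mul(I, Pow(7, Rational(1, 2)))), 0) = 0)
Pow(Add(-51631, Function('o')(Function('x')(9))), -1) = Pow(Add(-51631, 0), -1) = Pow(-51631, -1) = Rational(-1, 51631)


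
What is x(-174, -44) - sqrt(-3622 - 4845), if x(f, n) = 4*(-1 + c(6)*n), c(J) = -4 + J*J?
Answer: -5636 - I*sqrt(8467) ≈ -5636.0 - 92.016*I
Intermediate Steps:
c(J) = -4 + J**2
x(f, n) = -4 + 128*n (x(f, n) = 4*(-1 + (-4 + 6**2)*n) = 4*(-1 + (-4 + 36)*n) = 4*(-1 + 32*n) = -4 + 128*n)
x(-174, -44) - sqrt(-3622 - 4845) = (-4 + 128*(-44)) - sqrt(-3622 - 4845) = (-4 - 5632) - sqrt(-8467) = -5636 - I*sqrt(8467)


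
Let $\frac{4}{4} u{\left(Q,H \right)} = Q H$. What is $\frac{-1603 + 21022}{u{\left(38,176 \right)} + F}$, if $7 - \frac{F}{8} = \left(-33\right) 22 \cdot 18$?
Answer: $\frac{6473}{37096} \approx 0.17449$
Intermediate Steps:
$u{\left(Q,H \right)} = H Q$ ($u{\left(Q,H \right)} = Q H = H Q$)
$F = 104600$ ($F = 56 - 8 \left(-33\right) 22 \cdot 18 = 56 - 8 \left(\left(-726\right) 18\right) = 56 - -104544 = 56 + 104544 = 104600$)
$\frac{-1603 + 21022}{u{\left(38,176 \right)} + F} = \frac{-1603 + 21022}{176 \cdot 38 + 104600} = \frac{19419}{6688 + 104600} = \frac{19419}{111288} = 19419 \cdot \frac{1}{111288} = \frac{6473}{37096}$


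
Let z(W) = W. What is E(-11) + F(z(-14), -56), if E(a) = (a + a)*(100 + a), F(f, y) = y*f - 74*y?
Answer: 2970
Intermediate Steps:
F(f, y) = -74*y + f*y (F(f, y) = f*y - 74*y = -74*y + f*y)
E(a) = 2*a*(100 + a) (E(a) = (2*a)*(100 + a) = 2*a*(100 + a))
E(-11) + F(z(-14), -56) = 2*(-11)*(100 - 11) - 56*(-74 - 14) = 2*(-11)*89 - 56*(-88) = -1958 + 4928 = 2970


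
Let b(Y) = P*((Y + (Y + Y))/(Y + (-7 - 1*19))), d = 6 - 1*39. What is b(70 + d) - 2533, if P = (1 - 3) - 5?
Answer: -28640/11 ≈ -2603.6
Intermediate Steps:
d = -33 (d = 6 - 39 = -33)
P = -7 (P = -2 - 5 = -7)
b(Y) = -21*Y/(-26 + Y) (b(Y) = -7*(Y + (Y + Y))/(Y + (-7 - 1*19)) = -7*(Y + 2*Y)/(Y + (-7 - 19)) = -7*3*Y/(Y - 26) = -7*3*Y/(-26 + Y) = -21*Y/(-26 + Y))
b(70 + d) - 2533 = -21*(70 - 33)/(-26 + (70 - 33)) - 2533 = -21*37/(-26 + 37) - 2533 = -21*37/11 - 2533 = -21*37*1/11 - 2533 = -777/11 - 2533 = -28640/11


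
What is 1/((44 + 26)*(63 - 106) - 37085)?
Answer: -1/40095 ≈ -2.4941e-5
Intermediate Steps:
1/((44 + 26)*(63 - 106) - 37085) = 1/(70*(-43) - 37085) = 1/(-3010 - 37085) = 1/(-40095) = -1/40095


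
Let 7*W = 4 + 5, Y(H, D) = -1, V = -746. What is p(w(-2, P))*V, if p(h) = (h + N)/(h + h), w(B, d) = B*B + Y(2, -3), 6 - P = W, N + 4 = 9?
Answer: -2984/3 ≈ -994.67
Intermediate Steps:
N = 5 (N = -4 + 9 = 5)
W = 9/7 (W = (4 + 5)/7 = (⅐)*9 = 9/7 ≈ 1.2857)
P = 33/7 (P = 6 - 1*9/7 = 6 - 9/7 = 33/7 ≈ 4.7143)
w(B, d) = -1 + B² (w(B, d) = B*B - 1 = B² - 1 = -1 + B²)
p(h) = (5 + h)/(2*h) (p(h) = (h + 5)/(h + h) = (5 + h)/((2*h)) = (5 + h)*(1/(2*h)) = (5 + h)/(2*h))
p(w(-2, P))*V = ((5 + (-1 + (-2)²))/(2*(-1 + (-2)²)))*(-746) = ((5 + (-1 + 4))/(2*(-1 + 4)))*(-746) = ((½)*(5 + 3)/3)*(-746) = ((½)*(⅓)*8)*(-746) = (4/3)*(-746) = -2984/3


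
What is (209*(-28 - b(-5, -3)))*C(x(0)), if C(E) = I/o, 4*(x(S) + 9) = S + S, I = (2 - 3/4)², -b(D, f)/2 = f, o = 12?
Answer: -88825/96 ≈ -925.26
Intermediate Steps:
b(D, f) = -2*f
I = 25/16 (I = (2 - 3*¼)² = (2 - ¾)² = (5/4)² = 25/16 ≈ 1.5625)
x(S) = -9 + S/2 (x(S) = -9 + (S + S)/4 = -9 + (2*S)/4 = -9 + S/2)
C(E) = 25/192 (C(E) = (25/16)/12 = (25/16)*(1/12) = 25/192)
(209*(-28 - b(-5, -3)))*C(x(0)) = (209*(-28 - (-2)*(-3)))*(25/192) = (209*(-28 - 1*6))*(25/192) = (209*(-28 - 6))*(25/192) = (209*(-34))*(25/192) = -7106*25/192 = -88825/96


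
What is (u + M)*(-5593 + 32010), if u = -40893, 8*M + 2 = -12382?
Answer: -1121163897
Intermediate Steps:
M = -1548 (M = -¼ + (⅛)*(-12382) = -¼ - 6191/4 = -1548)
(u + M)*(-5593 + 32010) = (-40893 - 1548)*(-5593 + 32010) = -42441*26417 = -1121163897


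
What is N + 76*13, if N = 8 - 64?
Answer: 932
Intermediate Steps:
N = -56
N + 76*13 = -56 + 76*13 = -56 + 988 = 932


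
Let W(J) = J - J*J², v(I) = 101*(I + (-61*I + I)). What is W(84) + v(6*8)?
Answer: -878652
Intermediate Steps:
v(I) = -5959*I (v(I) = 101*(I - 60*I) = 101*(-59*I) = -5959*I)
W(J) = J - J³
W(84) + v(6*8) = (84 - 1*84³) - 35754*8 = (84 - 1*592704) - 5959*48 = (84 - 592704) - 286032 = -592620 - 286032 = -878652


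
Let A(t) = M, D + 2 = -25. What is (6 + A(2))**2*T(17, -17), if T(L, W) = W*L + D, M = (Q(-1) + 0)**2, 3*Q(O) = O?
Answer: -955900/81 ≈ -11801.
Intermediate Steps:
D = -27 (D = -2 - 25 = -27)
Q(O) = O/3
M = 1/9 (M = ((1/3)*(-1) + 0)**2 = (-1/3 + 0)**2 = (-1/3)**2 = 1/9 ≈ 0.11111)
A(t) = 1/9
T(L, W) = -27 + L*W (T(L, W) = W*L - 27 = L*W - 27 = -27 + L*W)
(6 + A(2))**2*T(17, -17) = (6 + 1/9)**2*(-27 + 17*(-17)) = (55/9)**2*(-27 - 289) = (3025/81)*(-316) = -955900/81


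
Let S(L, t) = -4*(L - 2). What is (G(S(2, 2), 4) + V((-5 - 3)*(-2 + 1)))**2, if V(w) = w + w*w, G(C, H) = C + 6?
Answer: 6084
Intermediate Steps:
S(L, t) = 8 - 4*L (S(L, t) = -4*(-2 + L) = 8 - 4*L)
G(C, H) = 6 + C
V(w) = w + w**2
(G(S(2, 2), 4) + V((-5 - 3)*(-2 + 1)))**2 = ((6 + (8 - 4*2)) + ((-5 - 3)*(-2 + 1))*(1 + (-5 - 3)*(-2 + 1)))**2 = ((6 + (8 - 8)) + (-8*(-1))*(1 - 8*(-1)))**2 = ((6 + 0) + 8*(1 + 8))**2 = (6 + 8*9)**2 = (6 + 72)**2 = 78**2 = 6084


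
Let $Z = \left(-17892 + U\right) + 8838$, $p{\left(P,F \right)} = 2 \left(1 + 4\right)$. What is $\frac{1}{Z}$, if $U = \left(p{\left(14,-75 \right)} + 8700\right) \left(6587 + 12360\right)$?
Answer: $\frac{1}{165019316} \approx 6.0599 \cdot 10^{-9}$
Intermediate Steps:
$p{\left(P,F \right)} = 10$ ($p{\left(P,F \right)} = 2 \cdot 5 = 10$)
$U = 165028370$ ($U = \left(10 + 8700\right) \left(6587 + 12360\right) = 8710 \cdot 18947 = 165028370$)
$Z = 165019316$ ($Z = \left(-17892 + 165028370\right) + 8838 = 165010478 + 8838 = 165019316$)
$\frac{1}{Z} = \frac{1}{165019316}$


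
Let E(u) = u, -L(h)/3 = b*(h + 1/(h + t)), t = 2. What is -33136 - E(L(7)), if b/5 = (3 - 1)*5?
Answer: -96208/3 ≈ -32069.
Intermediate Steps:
b = 50 (b = 5*((3 - 1)*5) = 5*(2*5) = 5*10 = 50)
L(h) = -150*h - 150/(2 + h) (L(h) = -150*(h + 1/(h + 2)) = -150*(h + 1/(2 + h)) = -3*(50*h + 50/(2 + h)) = -150*h - 150/(2 + h))
-33136 - E(L(7)) = -33136 - 150*(-1 - 1*7² - 2*7)/(2 + 7) = -33136 - 150*(-1 - 1*49 - 14)/9 = -33136 - 150*(-1 - 49 - 14)/9 = -33136 - 150*(-64)/9 = -33136 - 1*(-3200/3) = -33136 + 3200/3 = -96208/3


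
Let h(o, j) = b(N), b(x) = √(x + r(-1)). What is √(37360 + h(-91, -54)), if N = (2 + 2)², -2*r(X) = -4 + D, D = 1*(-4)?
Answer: √(37360 + 2*√5) ≈ 193.30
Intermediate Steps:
D = -4
r(X) = 4 (r(X) = -(-4 - 4)/2 = -½*(-8) = 4)
N = 16 (N = 4² = 16)
b(x) = √(4 + x) (b(x) = √(x + 4) = √(4 + x))
h(o, j) = 2*√5 (h(o, j) = √(4 + 16) = √20 = 2*√5)
√(37360 + h(-91, -54)) = √(37360 + 2*√5)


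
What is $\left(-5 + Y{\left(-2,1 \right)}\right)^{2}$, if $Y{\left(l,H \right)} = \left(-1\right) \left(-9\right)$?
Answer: $16$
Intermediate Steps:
$Y{\left(l,H \right)} = 9$
$\left(-5 + Y{\left(-2,1 \right)}\right)^{2} = \left(-5 + 9\right)^{2} = 4^{2} = 16$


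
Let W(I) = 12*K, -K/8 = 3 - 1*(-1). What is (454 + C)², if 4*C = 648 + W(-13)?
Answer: 270400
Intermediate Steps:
K = -32 (K = -8*(3 - 1*(-1)) = -8*(3 + 1) = -8*4 = -32)
W(I) = -384 (W(I) = 12*(-32) = -384)
C = 66 (C = (648 - 384)/4 = (¼)*264 = 66)
(454 + C)² = (454 + 66)² = 520² = 270400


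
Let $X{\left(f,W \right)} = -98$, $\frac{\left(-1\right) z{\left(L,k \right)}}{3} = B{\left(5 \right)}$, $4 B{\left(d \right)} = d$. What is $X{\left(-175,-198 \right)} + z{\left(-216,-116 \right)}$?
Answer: $- \frac{407}{4} \approx -101.75$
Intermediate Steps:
$B{\left(d \right)} = \frac{d}{4}$
$z{\left(L,k \right)} = - \frac{15}{4}$ ($z{\left(L,k \right)} = - 3 \cdot \frac{1}{4} \cdot 5 = \left(-3\right) \frac{5}{4} = - \frac{15}{4}$)
$X{\left(-175,-198 \right)} + z{\left(-216,-116 \right)} = -98 - \frac{15}{4} = - \frac{407}{4}$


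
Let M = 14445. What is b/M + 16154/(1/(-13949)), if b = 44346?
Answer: -1084974268208/4815 ≈ -2.2533e+8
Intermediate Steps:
b/M + 16154/(1/(-13949)) = 44346/14445 + 16154/(1/(-13949)) = 44346*(1/14445) + 16154/(-1/13949) = 14782/4815 + 16154*(-13949) = 14782/4815 - 225332146 = -1084974268208/4815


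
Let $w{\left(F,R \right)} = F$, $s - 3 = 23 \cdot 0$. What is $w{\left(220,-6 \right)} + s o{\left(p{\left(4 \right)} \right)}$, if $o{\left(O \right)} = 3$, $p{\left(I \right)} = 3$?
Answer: $229$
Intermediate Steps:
$s = 3$ ($s = 3 + 23 \cdot 0 = 3 + 0 = 3$)
$w{\left(220,-6 \right)} + s o{\left(p{\left(4 \right)} \right)} = 220 + 3 \cdot 3 = 220 + 9 = 229$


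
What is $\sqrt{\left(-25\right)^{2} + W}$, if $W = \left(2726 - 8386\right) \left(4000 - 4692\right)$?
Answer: $\sqrt{3917345} \approx 1979.2$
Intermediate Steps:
$W = 3916720$ ($W = \left(-5660\right) \left(-692\right) = 3916720$)
$\sqrt{\left(-25\right)^{2} + W} = \sqrt{\left(-25\right)^{2} + 3916720} = \sqrt{625 + 3916720} = \sqrt{3917345}$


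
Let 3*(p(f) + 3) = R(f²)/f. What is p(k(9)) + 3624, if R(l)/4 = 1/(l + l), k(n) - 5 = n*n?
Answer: 3454738165/954084 ≈ 3621.0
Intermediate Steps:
k(n) = 5 + n² (k(n) = 5 + n*n = 5 + n²)
R(l) = 2/l (R(l) = 4/(l + l) = 4/((2*l)) = 4*(1/(2*l)) = 2/l)
p(f) = -3 + 2/(3*f³) (p(f) = -3 + ((2/(f²))/f)/3 = -3 + ((2/f²)/f)/3 = -3 + (2/f³)/3 = -3 + 2/(3*f³))
p(k(9)) + 3624 = (-3 + 2/(3*(5 + 9²)³)) + 3624 = (-3 + 2/(3*(5 + 81)³)) + 3624 = (-3 + (⅔)/86³) + 3624 = (-3 + (⅔)*(1/636056)) + 3624 = (-3 + 1/954084) + 3624 = -2862251/954084 + 3624 = 3454738165/954084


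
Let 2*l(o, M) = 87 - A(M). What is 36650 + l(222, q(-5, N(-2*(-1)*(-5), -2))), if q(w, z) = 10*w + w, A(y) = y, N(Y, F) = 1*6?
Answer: 36721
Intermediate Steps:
N(Y, F) = 6
q(w, z) = 11*w
l(o, M) = 87/2 - M/2 (l(o, M) = (87 - M)/2 = 87/2 - M/2)
36650 + l(222, q(-5, N(-2*(-1)*(-5), -2))) = 36650 + (87/2 - 11*(-5)/2) = 36650 + (87/2 - ½*(-55)) = 36650 + (87/2 + 55/2) = 36650 + 71 = 36721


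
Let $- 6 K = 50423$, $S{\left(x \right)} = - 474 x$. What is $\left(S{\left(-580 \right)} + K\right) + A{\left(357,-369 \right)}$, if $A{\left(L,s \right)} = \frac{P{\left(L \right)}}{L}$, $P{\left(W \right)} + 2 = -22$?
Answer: $\frac{190292495}{714} \approx 2.6652 \cdot 10^{5}$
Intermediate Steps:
$P{\left(W \right)} = -24$ ($P{\left(W \right)} = -2 - 22 = -24$)
$K = - \frac{50423}{6}$ ($K = \left(- \frac{1}{6}\right) 50423 = - \frac{50423}{6} \approx -8403.8$)
$A{\left(L,s \right)} = - \frac{24}{L}$
$\left(S{\left(-580 \right)} + K\right) + A{\left(357,-369 \right)} = \left(\left(-474\right) \left(-580\right) - \frac{50423}{6}\right) - \frac{24}{357} = \left(274920 - \frac{50423}{6}\right) - \frac{8}{119} = \frac{1599097}{6} - \frac{8}{119} = \frac{190292495}{714}$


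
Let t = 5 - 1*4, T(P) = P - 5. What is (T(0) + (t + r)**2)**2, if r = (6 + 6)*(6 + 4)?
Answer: 214212496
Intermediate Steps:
T(P) = -5 + P
t = 1 (t = 5 - 4 = 1)
r = 120 (r = 12*10 = 120)
(T(0) + (t + r)**2)**2 = ((-5 + 0) + (1 + 120)**2)**2 = (-5 + 121**2)**2 = (-5 + 14641)**2 = 14636**2 = 214212496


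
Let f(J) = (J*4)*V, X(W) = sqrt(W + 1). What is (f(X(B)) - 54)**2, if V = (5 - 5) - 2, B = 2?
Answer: 3108 + 864*sqrt(3) ≈ 4604.5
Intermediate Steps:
V = -2 (V = 0 - 2 = -2)
X(W) = sqrt(1 + W)
f(J) = -8*J (f(J) = (J*4)*(-2) = (4*J)*(-2) = -8*J)
(f(X(B)) - 54)**2 = (-8*sqrt(1 + 2) - 54)**2 = (-8*sqrt(3) - 54)**2 = (-54 - 8*sqrt(3))**2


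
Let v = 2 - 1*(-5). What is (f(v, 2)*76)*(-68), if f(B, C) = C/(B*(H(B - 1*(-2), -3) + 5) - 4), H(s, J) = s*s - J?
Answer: -10336/619 ≈ -16.698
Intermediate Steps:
v = 7 (v = 2 + 5 = 7)
H(s, J) = s² - J
f(B, C) = C/(-4 + B*(8 + (2 + B)²)) (f(B, C) = C/(B*(((B - 1*(-2))² - 1*(-3)) + 5) - 4) = C/(B*(((B + 2)² + 3) + 5) - 4) = C/(B*(((2 + B)² + 3) + 5) - 4) = C/(B*((3 + (2 + B)²) + 5) - 4) = C/(B*(8 + (2 + B)²) - 4) = C/(-4 + B*(8 + (2 + B)²)))
(f(v, 2)*76)*(-68) = ((2/(-4 + 8*7 + 7*(2 + 7)²))*76)*(-68) = ((2/(-4 + 56 + 7*9²))*76)*(-68) = ((2/(-4 + 56 + 7*81))*76)*(-68) = ((2/(-4 + 56 + 567))*76)*(-68) = ((2/619)*76)*(-68) = (152/619)*(-68) = -10336/619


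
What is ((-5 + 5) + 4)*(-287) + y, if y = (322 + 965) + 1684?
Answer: 1823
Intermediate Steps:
y = 2971 (y = 1287 + 1684 = 2971)
((-5 + 5) + 4)*(-287) + y = ((-5 + 5) + 4)*(-287) + 2971 = (0 + 4)*(-287) + 2971 = 4*(-287) + 2971 = -1148 + 2971 = 1823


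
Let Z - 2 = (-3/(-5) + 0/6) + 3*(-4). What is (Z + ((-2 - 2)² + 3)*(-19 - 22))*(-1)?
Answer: 3942/5 ≈ 788.40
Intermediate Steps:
Z = -47/5 (Z = 2 + ((-3/(-5) + 0/6) + 3*(-4)) = 2 + ((-3*(-⅕) + 0*(⅙)) - 12) = 2 + ((⅗ + 0) - 12) = 2 + (⅗ - 12) = 2 - 57/5 = -47/5 ≈ -9.4000)
(Z + ((-2 - 2)² + 3)*(-19 - 22))*(-1) = (-47/5 + ((-2 - 2)² + 3)*(-19 - 22))*(-1) = (-47/5 + ((-4)² + 3)*(-41))*(-1) = (-47/5 + (16 + 3)*(-41))*(-1) = (-47/5 + 19*(-41))*(-1) = (-47/5 - 779)*(-1) = -3942/5*(-1) = 3942/5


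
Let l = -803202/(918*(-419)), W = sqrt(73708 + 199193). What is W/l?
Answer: 64107*sqrt(272901)/133867 ≈ 250.17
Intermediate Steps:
W = sqrt(272901) ≈ 522.40
l = 133867/64107 (l = -803202/(-384642) = -803202*(-1/384642) = 133867/64107 ≈ 2.0882)
W/l = sqrt(272901)/(133867/64107) = sqrt(272901)*(64107/133867) = 64107*sqrt(272901)/133867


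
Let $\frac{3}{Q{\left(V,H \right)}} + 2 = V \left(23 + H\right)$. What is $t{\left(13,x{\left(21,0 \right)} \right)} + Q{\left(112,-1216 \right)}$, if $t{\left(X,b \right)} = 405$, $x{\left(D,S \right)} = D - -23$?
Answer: $\frac{54115287}{133618} \approx 405.0$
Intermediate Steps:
$x{\left(D,S \right)} = 23 + D$ ($x{\left(D,S \right)} = D + 23 = 23 + D$)
$Q{\left(V,H \right)} = \frac{3}{-2 + V \left(23 + H\right)}$
$t{\left(13,x{\left(21,0 \right)} \right)} + Q{\left(112,-1216 \right)} = 405 + \frac{3}{-2 + 23 \cdot 112 - 136192} = 405 + \frac{3}{-2 + 2576 - 136192} = 405 + \frac{3}{-133618} = 405 + 3 \left(- \frac{1}{133618}\right) = 405 - \frac{3}{133618} = \frac{54115287}{133618}$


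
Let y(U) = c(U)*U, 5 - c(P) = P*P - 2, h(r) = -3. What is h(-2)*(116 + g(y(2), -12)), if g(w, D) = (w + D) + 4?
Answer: -342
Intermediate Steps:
c(P) = 7 - P² (c(P) = 5 - (P*P - 2) = 5 - (P² - 2) = 5 - (-2 + P²) = 5 + (2 - P²) = 7 - P²)
y(U) = U*(7 - U²) (y(U) = (7 - U²)*U = U*(7 - U²))
g(w, D) = 4 + D + w (g(w, D) = (D + w) + 4 = 4 + D + w)
h(-2)*(116 + g(y(2), -12)) = -3*(116 + (4 - 12 + 2*(7 - 1*2²))) = -3*(116 + (4 - 12 + 2*(7 - 1*4))) = -3*(116 + (4 - 12 + 2*(7 - 4))) = -3*(116 + (4 - 12 + 2*3)) = -3*(116 + (4 - 12 + 6)) = -3*(116 - 2) = -3*114 = -342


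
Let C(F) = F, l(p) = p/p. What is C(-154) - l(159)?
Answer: -155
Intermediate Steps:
l(p) = 1
C(-154) - l(159) = -154 - 1*1 = -154 - 1 = -155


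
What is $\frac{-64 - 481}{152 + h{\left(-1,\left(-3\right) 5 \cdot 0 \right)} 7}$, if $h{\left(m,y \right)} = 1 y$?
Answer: $- \frac{545}{152} \approx -3.5855$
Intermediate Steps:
$h{\left(m,y \right)} = y$
$\frac{-64 - 481}{152 + h{\left(-1,\left(-3\right) 5 \cdot 0 \right)} 7} = \frac{-64 - 481}{152 + \left(-3\right) 5 \cdot 0 \cdot 7} = - \frac{545}{152 + \left(-15\right) 0 \cdot 7} = - \frac{545}{152 + 0 \cdot 7} = - \frac{545}{152 + 0} = - \frac{545}{152}$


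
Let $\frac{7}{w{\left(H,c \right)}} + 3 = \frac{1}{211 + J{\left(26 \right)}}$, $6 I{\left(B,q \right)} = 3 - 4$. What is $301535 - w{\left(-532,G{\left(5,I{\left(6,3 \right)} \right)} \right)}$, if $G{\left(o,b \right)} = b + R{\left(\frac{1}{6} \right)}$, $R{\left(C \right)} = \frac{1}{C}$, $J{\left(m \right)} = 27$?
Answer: $\frac{214996121}{713} \approx 3.0154 \cdot 10^{5}$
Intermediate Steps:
$I{\left(B,q \right)} = - \frac{1}{6}$ ($I{\left(B,q \right)} = \frac{3 - 4}{6} = \frac{1}{6} \left(-1\right) = - \frac{1}{6}$)
$G{\left(o,b \right)} = 6 + b$ ($G{\left(o,b \right)} = b + \frac{1}{\frac{1}{6}} = b + 6 = 6 + b$)
$w{\left(H,c \right)} = - \frac{1666}{713}$ ($w{\left(H,c \right)} = \frac{7}{-3 + \frac{1}{211 + 27}} = \frac{7}{-3 + \frac{1}{238}} = \frac{7}{- \frac{713}{238}} = 7 \left(- \frac{238}{713}\right) = - \frac{1666}{713}$)
$301535 - w{\left(-532,G{\left(5,I{\left(6,3 \right)} \right)} \right)} = 301535 - - \frac{1666}{713} = 301535 + \frac{1666}{713} = \frac{214996121}{713}$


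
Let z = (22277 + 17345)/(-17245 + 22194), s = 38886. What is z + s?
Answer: 192486436/4949 ≈ 38894.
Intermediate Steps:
z = 39622/4949 ≈ 8.0061
z + s = 39622/4949 + 38886 = 192486436/4949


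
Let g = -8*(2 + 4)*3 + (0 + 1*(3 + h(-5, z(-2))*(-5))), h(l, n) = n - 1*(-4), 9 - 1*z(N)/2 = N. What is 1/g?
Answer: -1/271 ≈ -0.0036900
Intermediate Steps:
z(N) = 18 - 2*N
h(l, n) = 4 + n (h(l, n) = n + 4 = 4 + n)
g = -271 (g = -8*(2 + 4)*3 + (0 + 1*(3 + (4 + (18 - 2*(-2)))*(-5))) = -48*3 + (0 + 1*(3 + (4 + (18 + 4))*(-5))) = -8*18 + (0 + 1*(3 + (4 + 22)*(-5))) = -144 + (0 + 1*(3 + 26*(-5))) = -144 + (0 + 1*(3 - 130)) = -144 + (0 + 1*(-127)) = -144 + (0 - 127) = -144 - 127 = -271)
1/g = 1/(-271) = -1/271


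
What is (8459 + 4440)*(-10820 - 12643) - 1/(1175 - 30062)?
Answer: -8742628509218/28887 ≈ -3.0265e+8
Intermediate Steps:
(8459 + 4440)*(-10820 - 12643) - 1/(1175 - 30062) = 12899*(-23463) - 1/(-28887) = -302649237 - 1*(-1/28887) = -302649237 + 1/28887 = -8742628509218/28887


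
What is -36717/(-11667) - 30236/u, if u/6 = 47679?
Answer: 1691835941/556270893 ≈ 3.0414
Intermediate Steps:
u = 286074 (u = 6*47679 = 286074)
-36717/(-11667) - 30236/u = -36717/(-11667) - 30236/286074 = -36717*(-1/11667) - 30236*1/286074 = 12239/3889 - 15118/143037 = 1691835941/556270893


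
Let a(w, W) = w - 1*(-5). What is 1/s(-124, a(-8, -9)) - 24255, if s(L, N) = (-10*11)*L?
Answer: -330838199/13640 ≈ -24255.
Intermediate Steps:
a(w, W) = 5 + w (a(w, W) = w + 5 = 5 + w)
s(L, N) = -110*L
1/s(-124, a(-8, -9)) - 24255 = 1/(-110*(-124)) - 24255 = 1/13640 - 24255 = -330838199/13640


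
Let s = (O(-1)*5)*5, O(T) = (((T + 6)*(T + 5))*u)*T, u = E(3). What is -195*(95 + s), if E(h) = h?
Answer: 273975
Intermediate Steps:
u = 3
O(T) = 3*T*(5 + T)*(6 + T) (O(T) = (((T + 6)*(T + 5))*3)*T = (((6 + T)*(5 + T))*3)*T = (((5 + T)*(6 + T))*3)*T = (3*(5 + T)*(6 + T))*T = 3*T*(5 + T)*(6 + T))
s = -1500 (s = ((3*(-1)*(30 + (-1)² + 11*(-1)))*5)*5 = ((3*(-1)*(30 + 1 - 11))*5)*5 = ((3*(-1)*20)*5)*5 = -60*5*5 = -300*5 = -1500)
-195*(95 + s) = -195*(95 - 1500) = -195*(-1405) = 273975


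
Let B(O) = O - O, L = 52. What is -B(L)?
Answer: 0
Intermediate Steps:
B(O) = 0
-B(L) = -1*0 = 0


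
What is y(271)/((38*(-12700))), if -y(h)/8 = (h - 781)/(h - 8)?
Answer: -102/3173095 ≈ -3.2145e-5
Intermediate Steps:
y(h) = -8*(-781 + h)/(-8 + h) (y(h) = -8*(h - 781)/(h - 8) = -8*(-781 + h)/(-8 + h))
y(271)/((38*(-12700))) = (8*(781 - 1*271)/(-8 + 271))/((38*(-12700))) = (8*(781 - 271)/263)/(-482600) = (8*(1/263)*510)*(-1/482600) = (4080/263)*(-1/482600) = -102/3173095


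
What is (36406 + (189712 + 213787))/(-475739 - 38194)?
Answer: -146635/171311 ≈ -0.85596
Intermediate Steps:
(36406 + (189712 + 213787))/(-475739 - 38194) = (36406 + 403499)/(-513933) = 439905*(-1/513933) = -146635/171311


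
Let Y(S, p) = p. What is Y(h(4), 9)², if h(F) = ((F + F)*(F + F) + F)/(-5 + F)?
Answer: 81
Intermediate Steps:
h(F) = (F + 4*F²)/(-5 + F) (h(F) = ((2*F)*(2*F) + F)/(-5 + F) = (4*F² + F)/(-5 + F) = (F + 4*F²)/(-5 + F))
Y(h(4), 9)² = 9² = 81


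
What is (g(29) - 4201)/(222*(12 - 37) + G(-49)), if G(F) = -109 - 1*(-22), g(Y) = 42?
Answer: 4159/5637 ≈ 0.73780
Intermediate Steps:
G(F) = -87 (G(F) = -109 + 22 = -87)
(g(29) - 4201)/(222*(12 - 37) + G(-49)) = (42 - 4201)/(222*(12 - 37) - 87) = -4159/(222*(-25) - 87) = -4159/(-5550 - 87) = -4159/(-5637) = -4159*(-1/5637) = 4159/5637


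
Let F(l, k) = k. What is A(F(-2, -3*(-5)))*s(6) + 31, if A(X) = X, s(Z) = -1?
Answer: 16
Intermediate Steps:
A(F(-2, -3*(-5)))*s(6) + 31 = -3*(-5)*(-1) + 31 = 15*(-1) + 31 = -15 + 31 = 16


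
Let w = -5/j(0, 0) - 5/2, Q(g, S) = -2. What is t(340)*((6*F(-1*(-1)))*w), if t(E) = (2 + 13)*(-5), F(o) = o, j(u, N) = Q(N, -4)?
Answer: 0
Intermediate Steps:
j(u, N) = -2
w = 0 (w = -5/(-2) - 5/2 = -5*(-½) - 5*½ = 5/2 - 5/2 = 0)
t(E) = -75 (t(E) = 15*(-5) = -75)
t(340)*((6*F(-1*(-1)))*w) = -75*6*(-1*(-1))*0 = -75*6*1*0 = -450*0 = -75*0 = 0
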